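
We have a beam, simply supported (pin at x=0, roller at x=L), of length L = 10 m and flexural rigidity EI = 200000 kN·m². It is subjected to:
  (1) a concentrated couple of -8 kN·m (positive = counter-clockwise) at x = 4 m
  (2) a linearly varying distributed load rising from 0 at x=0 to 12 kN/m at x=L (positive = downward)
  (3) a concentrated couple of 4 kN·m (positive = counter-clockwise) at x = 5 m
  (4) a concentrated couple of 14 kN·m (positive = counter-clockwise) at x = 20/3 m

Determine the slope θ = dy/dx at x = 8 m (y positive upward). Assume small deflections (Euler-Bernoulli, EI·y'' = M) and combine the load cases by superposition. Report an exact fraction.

Load 1 — applied couple M₀=-8 kN·m at a=4 m (b=L-a=6):
  θ_1 = (M₀x²/(2L)-M₀(x-a)+C₁)/EI  [x>a] with C₁=M₀(3b²-L²)/(6L)=-16/15 = ((-8)·8²/(2·10)-(-8)·(8-4)+(-16/15))/200000 = 1/37500 rad
Load 2 — triangular load w₀=12 kN/m (0→w₀ over full span):
  θ_2 = -w₀(7L⁴-30L²x²+15x⁴)/(360LEI) = -12·(7·10⁴-30·10²·8²+15·8⁴)/(360·10·200000) = 757/750000 rad
Load 3 — applied couple M₀=4 kN·m at a=5 m (b=L-a=5):
  θ_3 = (M₀x²/(2L)-M₀(x-a)+C₁)/EI  [x>a] with C₁=M₀(3b²-L²)/(6L)=-5/3 = (4·8²/(2·10)-4·(8-5)+(-5/3))/200000 = -13/3000000 rad
Load 4 — applied couple M₀=14 kN·m at a=20/3 m (b=L-a=10/3):
  θ_4 = (M₀x²/(2L)-M₀(x-a)+C₁)/EI  [x>a] with C₁=M₀(3b²-L²)/(6L)=-140/9 = (14·8²/(2·10)-14·(8-(20/3))+(-140/9))/200000 = 119/2250000 rad
Superposition: θ = Σ θ_i = 9761/9000000 rad ≈ 0.001085 rad

θ(8) = 9761/9000000 rad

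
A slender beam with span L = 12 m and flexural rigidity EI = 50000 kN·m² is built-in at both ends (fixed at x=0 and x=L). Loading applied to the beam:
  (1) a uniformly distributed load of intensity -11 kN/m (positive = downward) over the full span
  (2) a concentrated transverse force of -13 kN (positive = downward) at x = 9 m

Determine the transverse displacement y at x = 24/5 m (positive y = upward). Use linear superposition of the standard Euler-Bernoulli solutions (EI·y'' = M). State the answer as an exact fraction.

Load 1 — uniform load w=-11 kN/m over full span:
  y_1 = -wx²(L-x)²/(24EI) = -(-11)·(24/5)²·(12-(24/5))²/(24·50000) = 21384/1953125 m
Load 2 — point force P=-13 kN at a=9 m (b=L-a=3):
  y_2 = -Pb²x²(3aL-(3a+b)x)/(6L³EI)  [x≤a] = -(-13)·3²·(24/5)²·(3·9·12-(3·9+3)·(24/5))/(6·12³·50000) = 117/125000 m
Superposition: y = Σ y_i = 185697/15625000 m ≈ 0.011885 m

y(24/5) = 185697/15625000 m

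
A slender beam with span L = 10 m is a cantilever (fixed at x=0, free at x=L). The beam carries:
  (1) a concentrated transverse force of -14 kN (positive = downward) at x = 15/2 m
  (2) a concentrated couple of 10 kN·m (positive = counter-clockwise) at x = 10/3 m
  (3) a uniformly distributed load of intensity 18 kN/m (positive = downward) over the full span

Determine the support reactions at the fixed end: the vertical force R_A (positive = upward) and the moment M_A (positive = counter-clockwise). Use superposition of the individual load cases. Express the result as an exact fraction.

R_A = 166 kN, M_A = 785 kN·m

Load 1 — point force P=-14 kN at a=15/2 m (b=L-a=5/2):
  R_A = P = (-14) = -14 kN
  M_A = Pa = (-14)·(15/2) = -105 kN·m
Load 2 — applied couple M₀=10 kN·m at a=10/3 m (b=L-a=20/3):
  R_A = 0 kN
  M_A = -M₀ = -10 kN·m
Load 3 — uniform load w=18 kN/m over full span:
  R_A = wL = 18·10 = 180 kN
  M_A = wL²/2 = 18·10²/2 = 900 kN·m
Superposition: R_A = 166 kN, M_A = 785 kN·m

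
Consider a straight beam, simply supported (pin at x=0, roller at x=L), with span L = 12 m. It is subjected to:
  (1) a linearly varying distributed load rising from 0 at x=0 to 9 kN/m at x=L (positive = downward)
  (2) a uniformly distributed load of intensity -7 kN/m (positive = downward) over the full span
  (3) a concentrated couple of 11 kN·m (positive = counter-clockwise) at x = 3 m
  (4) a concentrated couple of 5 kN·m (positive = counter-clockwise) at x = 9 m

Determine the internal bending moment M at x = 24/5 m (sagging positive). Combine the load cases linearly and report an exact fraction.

Load 1 — triangular load w₀=9 kN/m (0→w₀ over full span):
  M_1 = w₀Lx/6 - w₀x³/(6L) = 9·12·(24/5)/6 - 9·(24/5)³/(6·12) = 9072/125 kN·m
Load 2 — uniform load w=-7 kN/m over full span:
  M_2 = wx(L-x)/2 = (-7)·(24/5)·(12-(24/5))/2 = -3024/25 kN·m
Load 3 — applied couple M₀=11 kN·m at a=3 m (b=L-a=9):
  M_3 = M₀x/L - M₀  [x>a] = 11·(24/5)/12 - 11 = -33/5 kN·m
Load 4 — applied couple M₀=5 kN·m at a=9 m (b=L-a=3):
  M_4 = M₀x/L  [x≤a] = 5·(24/5)/12 = 2 kN·m
Superposition: M = Σ M_i = -6623/125 kN·m ≈ -52.984000 kN·m

M(24/5) = -6623/125 kN·m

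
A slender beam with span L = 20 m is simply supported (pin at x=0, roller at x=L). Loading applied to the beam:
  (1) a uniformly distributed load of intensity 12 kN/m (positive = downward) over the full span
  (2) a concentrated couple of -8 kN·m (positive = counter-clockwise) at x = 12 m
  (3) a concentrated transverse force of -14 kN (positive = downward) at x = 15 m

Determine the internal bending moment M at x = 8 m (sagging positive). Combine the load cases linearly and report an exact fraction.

M(8) = 2724/5 kN·m

Load 1 — uniform load w=12 kN/m over full span:
  M_1 = wx(L-x)/2 = 12·8·(20-8)/2 = 576 kN·m
Load 2 — applied couple M₀=-8 kN·m at a=12 m (b=L-a=8):
  M_2 = M₀x/L  [x≤a] = (-8)·8/20 = -16/5 kN·m
Load 3 — point force P=-14 kN at a=15 m (b=L-a=5):
  M_3 = Pbx/L  [x≤a] = (-14)·5·8/20 = -28 kN·m
Superposition: M = Σ M_i = 2724/5 kN·m ≈ 544.800000 kN·m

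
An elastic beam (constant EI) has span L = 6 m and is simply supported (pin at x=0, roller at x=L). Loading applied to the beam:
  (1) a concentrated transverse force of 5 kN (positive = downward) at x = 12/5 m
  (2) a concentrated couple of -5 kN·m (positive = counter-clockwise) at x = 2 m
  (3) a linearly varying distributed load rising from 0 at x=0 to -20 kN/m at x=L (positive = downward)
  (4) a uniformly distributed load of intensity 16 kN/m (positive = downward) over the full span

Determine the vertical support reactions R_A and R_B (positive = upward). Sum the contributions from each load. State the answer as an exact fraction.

R_A = 181/6 kN, R_B = 65/6 kN

Load 1 — point force P=5 kN at a=12/5 m (b=L-a=18/5):
  R_A = Pb/L = 5·(18/5)/6 = 3 kN
  R_B = Pa/L = 5·(12/5)/6 = 2 kN
Load 2 — applied couple M₀=-5 kN·m at a=2 m (b=L-a=4):
  R_A = M₀/L = (-5)/6 = -5/6 kN
  R_B = -M₀/L = -(-5)/6 = 5/6 kN
Load 3 — triangular load w₀=-20 kN/m (0→w₀ over full span):
  R_A = w₀L/6 = (-20)·6/6 = -20 kN
  R_B = w₀L/3 = (-20)·6/3 = -40 kN
Load 4 — uniform load w=16 kN/m over full span:
  R_A = wL/2 = 16·6/2 = 48 kN
  R_B = wL/2 = 16·6/2 = 48 kN
Superposition: R_A = 181/6 kN, R_B = 65/6 kN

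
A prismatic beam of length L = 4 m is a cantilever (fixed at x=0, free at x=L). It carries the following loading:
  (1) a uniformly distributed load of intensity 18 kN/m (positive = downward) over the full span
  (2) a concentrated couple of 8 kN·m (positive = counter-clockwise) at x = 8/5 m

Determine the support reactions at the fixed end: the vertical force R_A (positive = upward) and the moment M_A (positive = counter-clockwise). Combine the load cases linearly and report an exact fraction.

R_A = 72 kN, M_A = 136 kN·m

Load 1 — uniform load w=18 kN/m over full span:
  R_A = wL = 18·4 = 72 kN
  M_A = wL²/2 = 18·4²/2 = 144 kN·m
Load 2 — applied couple M₀=8 kN·m at a=8/5 m (b=L-a=12/5):
  R_A = 0 kN
  M_A = -M₀ = -8 kN·m
Superposition: R_A = 72 kN, M_A = 136 kN·m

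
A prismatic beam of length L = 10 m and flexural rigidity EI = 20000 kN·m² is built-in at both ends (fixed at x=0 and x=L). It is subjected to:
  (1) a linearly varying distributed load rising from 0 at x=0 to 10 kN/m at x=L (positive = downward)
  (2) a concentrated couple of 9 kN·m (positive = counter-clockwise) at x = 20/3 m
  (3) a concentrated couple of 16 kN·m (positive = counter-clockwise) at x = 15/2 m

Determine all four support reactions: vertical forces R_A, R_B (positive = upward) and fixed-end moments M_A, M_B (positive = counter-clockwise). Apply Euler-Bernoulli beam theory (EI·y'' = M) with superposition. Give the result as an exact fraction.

R_A = 18 kN, M_A = 124/3 kN·m, R_B = 32 kN, M_B = -53 kN·m

Load 1 — triangular load w₀=10 kN/m (0→w₀ over full span):
  R_A = 3w₀L/20 = 3·10·10/20 = 15 kN
  M_A = w₀L²/30 = 10·10²/30 = 100/3 kN·m
  R_B = 7w₀L/20 = 7·10·10/20 = 35 kN
  M_B = -w₀L²/20 = -10·10²/20 = -50 kN·m
Load 2 — applied couple M₀=9 kN·m at a=20/3 m (b=L-a=10/3):
  R_A = 6M₀ab/L³ = 6·9·(20/3)·(10/3)/10³ = 6/5 kN
  M_A = M₀b(2a-b)/L² = 9·(10/3)·(2·(20/3)-(10/3))/10² = 3 kN·m
  R_B = -6M₀ab/L³ = -6·9·(20/3)·(10/3)/10³ = -6/5 kN
  M_B = M₀a(2b-a)/L² = 9·(20/3)·(2·(10/3)-(20/3))/10² = 0 kN·m
Load 3 — applied couple M₀=16 kN·m at a=15/2 m (b=L-a=5/2):
  R_A = 6M₀ab/L³ = 6·16·(15/2)·(5/2)/10³ = 9/5 kN
  M_A = M₀b(2a-b)/L² = 16·(5/2)·(2·(15/2)-(5/2))/10² = 5 kN·m
  R_B = -6M₀ab/L³ = -6·16·(15/2)·(5/2)/10³ = -9/5 kN
  M_B = M₀a(2b-a)/L² = 16·(15/2)·(2·(5/2)-(15/2))/10² = -3 kN·m
Superposition: R_A = 18 kN, M_A = 124/3 kN·m, R_B = 32 kN, M_B = -53 kN·m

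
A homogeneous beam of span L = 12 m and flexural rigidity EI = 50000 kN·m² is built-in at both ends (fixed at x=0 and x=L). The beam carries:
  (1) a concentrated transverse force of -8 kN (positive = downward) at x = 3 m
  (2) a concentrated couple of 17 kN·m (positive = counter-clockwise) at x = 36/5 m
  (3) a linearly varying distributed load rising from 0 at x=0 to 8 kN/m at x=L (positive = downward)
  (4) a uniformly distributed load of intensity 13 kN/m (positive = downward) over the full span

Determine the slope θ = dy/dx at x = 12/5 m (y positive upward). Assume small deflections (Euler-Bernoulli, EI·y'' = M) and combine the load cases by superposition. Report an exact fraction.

Load 1 — point force P=-8 kN at a=3 m (b=L-a=9):
  θ_1 = -Pb²x(2aL-(3a+b)x)/(2L³EI)  [x≤a] = -(-8)·9²·(12/5)·(2·3·12-(3·3+9)·(12/5))/(2·12³·50000) = 81/312500 rad
Load 2 — applied couple M₀=17 kN·m at a=36/5 m (b=L-a=24/5):
  θ_2 = (R_Ax²/2 - M_Ax)/EI  [x≤a] with R_A=51/25, M_A=136/25 = ((51/25)·(12/5)²/2 - (136/25)·(12/5))/50000 = -561/3906250 rad
Load 3 — triangular load w₀=8 kN/m (0→w₀ over full span):
  θ_3 = -w₀(2x(L-x)(L-2x)(x+2L)+x²(L-x)²)/(120LEI) = -8·(2·(12/5)·(12-(12/5))·(12-2·(12/5))·((12/5)+2·12)+(12/5)²·(12-(12/5))²)/(120·12·50000) = -2016/1953125 rad
Load 4 — uniform load w=13 kN/m over full span:
  θ_4 = -wx(L-x)(L-2x)/(12EI) = -13·(12/5)·(12-(12/5))·(12-2·(12/5))/(12·50000) = -1404/390625 rad
Superposition: θ = Σ θ_i = -35241/7812500 rad ≈ -0.004511 rad

θ(12/5) = -35241/7812500 rad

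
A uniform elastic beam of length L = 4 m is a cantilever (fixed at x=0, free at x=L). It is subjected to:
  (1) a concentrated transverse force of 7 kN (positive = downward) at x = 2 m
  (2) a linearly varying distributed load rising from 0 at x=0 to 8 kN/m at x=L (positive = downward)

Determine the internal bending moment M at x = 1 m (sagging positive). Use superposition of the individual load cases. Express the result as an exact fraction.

M(1) = -34 kN·m

Load 1 — point force P=7 kN at a=2 m (b=L-a=2):
  M_1 = -P(a-x)  [x≤a] = -7·(2-1) = -7 kN·m
Load 2 — triangular load w₀=8 kN/m (0→w₀ over full span):
  M_2 = w₀Lx/2 - w₀L²/3 - w₀x³/(6L) = 8·4·1/2 - 8·4²/3 - 8·1³/(6·4) = -27 kN·m
Superposition: M = Σ M_i = -34 kN·m ≈ -34.000000 kN·m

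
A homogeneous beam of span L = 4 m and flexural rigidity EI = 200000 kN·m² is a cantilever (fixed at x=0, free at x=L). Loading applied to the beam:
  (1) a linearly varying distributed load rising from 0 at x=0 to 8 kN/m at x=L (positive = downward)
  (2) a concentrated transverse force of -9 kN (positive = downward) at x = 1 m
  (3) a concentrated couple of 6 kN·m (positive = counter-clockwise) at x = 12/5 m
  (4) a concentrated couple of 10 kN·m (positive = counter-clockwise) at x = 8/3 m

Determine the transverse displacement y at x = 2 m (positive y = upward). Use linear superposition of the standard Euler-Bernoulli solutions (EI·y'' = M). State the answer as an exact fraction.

y(2) = -751/6000000 m

Load 1 — triangular load w₀=8 kN/m (0→w₀ over full span):
  y_1 = (w₀Lx³/12-w₀L²x²/6-w₀x⁵/(120L))/EI = (8·4·2³/12-8·4²·2²/6-8·2⁵/(120·4))/200000 = -121/375000 m
Load 2 — point force P=-9 kN at a=1 m (b=L-a=3):
  y_2 = -Pa²(3x-a)/(6EI)  [x>a] = -(-9)·1²·(3·2-1)/(6·200000) = 3/80000 m
Load 3 — applied couple M₀=6 kN·m at a=12/5 m (b=L-a=8/5):
  y_3 = M₀x²/(2EI)  [x≤a] = 6·2²/(2·200000) = 3/50000 m
Load 4 — applied couple M₀=10 kN·m at a=8/3 m (b=L-a=4/3):
  y_4 = M₀x²/(2EI)  [x≤a] = 10·2²/(2·200000) = 1/10000 m
Superposition: y = Σ y_i = -751/6000000 m ≈ -0.000125 m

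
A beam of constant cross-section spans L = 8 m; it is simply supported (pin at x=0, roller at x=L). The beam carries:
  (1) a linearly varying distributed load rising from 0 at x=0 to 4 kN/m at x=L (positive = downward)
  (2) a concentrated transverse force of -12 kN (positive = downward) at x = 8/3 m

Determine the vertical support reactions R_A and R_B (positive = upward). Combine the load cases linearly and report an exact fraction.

R_A = -8/3 kN, R_B = 20/3 kN

Load 1 — triangular load w₀=4 kN/m (0→w₀ over full span):
  R_A = w₀L/6 = 4·8/6 = 16/3 kN
  R_B = w₀L/3 = 4·8/3 = 32/3 kN
Load 2 — point force P=-12 kN at a=8/3 m (b=L-a=16/3):
  R_A = Pb/L = (-12)·(16/3)/8 = -8 kN
  R_B = Pa/L = (-12)·(8/3)/8 = -4 kN
Superposition: R_A = -8/3 kN, R_B = 20/3 kN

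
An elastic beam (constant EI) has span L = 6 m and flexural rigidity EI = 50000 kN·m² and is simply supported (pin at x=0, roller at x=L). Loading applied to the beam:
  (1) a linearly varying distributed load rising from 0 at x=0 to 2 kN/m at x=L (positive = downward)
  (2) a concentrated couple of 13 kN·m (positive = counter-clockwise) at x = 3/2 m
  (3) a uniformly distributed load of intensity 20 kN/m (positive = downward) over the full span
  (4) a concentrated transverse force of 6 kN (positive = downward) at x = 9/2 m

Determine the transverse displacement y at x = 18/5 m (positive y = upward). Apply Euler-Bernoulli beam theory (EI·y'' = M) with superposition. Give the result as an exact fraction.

y(18/5) = -42016077/6250000000 m

Load 1 — triangular load w₀=2 kN/m (0→w₀ over full span):
  y_1 = -w₀x(7L⁴-10L²x²+3x⁴)/(360LEI) = -2·(18/5)·(7·6⁴-10·6²·(18/5)²+3·(18/5)⁴)/(360·6·50000) = -15984/48828125 m
Load 2 — applied couple M₀=13 kN·m at a=3/2 m (b=L-a=9/2):
  y_2 = (M₀x³/(6L)-M₀(x-a)²/2+C₁x)/EI  [x>a] with C₁=M₀(3b²-L²)/(6L)=143/16 = (13·(18/5)³/(6·6)-13·((18/5)-(3/2))²/2+(143/16)·(18/5))/50000 = 10179/25000000 m
Load 3 — uniform load w=20 kN/m over full span:
  y_3 = -wx(L³-2Lx²+x³)/(24EI) = -20·(18/5)·(6³-2·6·(18/5)²+(18/5)³)/(24·50000) = -2511/390625 m
Load 4 — point force P=6 kN at a=9/2 m (b=L-a=3/2):
  y_4 = -Pbx(L²-b²-x²)/(6LEI)  [x≤a] = -6·(3/2)·(18/5)·(6²-(3/2)²-(18/5)²)/(6·6·50000) = -18711/50000000 m
Superposition: y = Σ y_i = -42016077/6250000000 m ≈ -0.006723 m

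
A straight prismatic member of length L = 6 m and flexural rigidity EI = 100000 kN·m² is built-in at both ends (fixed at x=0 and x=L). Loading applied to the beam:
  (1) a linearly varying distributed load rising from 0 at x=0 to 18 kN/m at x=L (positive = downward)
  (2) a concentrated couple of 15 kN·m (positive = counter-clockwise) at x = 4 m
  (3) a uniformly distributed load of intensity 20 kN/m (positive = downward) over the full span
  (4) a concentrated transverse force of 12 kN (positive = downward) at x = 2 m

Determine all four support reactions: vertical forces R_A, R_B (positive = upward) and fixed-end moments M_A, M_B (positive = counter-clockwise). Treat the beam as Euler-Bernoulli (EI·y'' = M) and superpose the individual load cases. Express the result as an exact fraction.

Load 1 — triangular load w₀=18 kN/m (0→w₀ over full span):
  R_A = 3w₀L/20 = 3·18·6/20 = 81/5 kN
  M_A = w₀L²/30 = 18·6²/30 = 108/5 kN·m
  R_B = 7w₀L/20 = 7·18·6/20 = 189/5 kN
  M_B = -w₀L²/20 = -18·6²/20 = -162/5 kN·m
Load 2 — applied couple M₀=15 kN·m at a=4 m (b=L-a=2):
  R_A = 6M₀ab/L³ = 6·15·4·2/6³ = 10/3 kN
  M_A = M₀b(2a-b)/L² = 15·2·(2·4-2)/6² = 5 kN·m
  R_B = -6M₀ab/L³ = -6·15·4·2/6³ = -10/3 kN
  M_B = M₀a(2b-a)/L² = 15·4·(2·2-4)/6² = 0 kN·m
Load 3 — uniform load w=20 kN/m over full span:
  R_A = wL/2 = 20·6/2 = 60 kN
  M_A = wL²/12 = 20·6²/12 = 60 kN·m
  R_B = wL/2 = 20·6/2 = 60 kN
  M_B = -wL²/12 = -20·6²/12 = -60 kN·m
Load 4 — point force P=12 kN at a=2 m (b=L-a=4):
  R_A = Pb²(3a+b)/L³ = 12·4²·(3·2+4)/6³ = 80/9 kN
  M_A = Pab²/L² = 12·2·4²/6² = 32/3 kN·m
  R_B = Pa²(a+3b)/L³ = 12·2²·(2+3·4)/6³ = 28/9 kN
  M_B = -Pa²b/L² = -12·2²·4/6² = -16/3 kN·m
Superposition: R_A = 3979/45 kN, M_A = 1459/15 kN·m, R_B = 4391/45 kN, M_B = -1466/15 kN·m

R_A = 3979/45 kN, M_A = 1459/15 kN·m, R_B = 4391/45 kN, M_B = -1466/15 kN·m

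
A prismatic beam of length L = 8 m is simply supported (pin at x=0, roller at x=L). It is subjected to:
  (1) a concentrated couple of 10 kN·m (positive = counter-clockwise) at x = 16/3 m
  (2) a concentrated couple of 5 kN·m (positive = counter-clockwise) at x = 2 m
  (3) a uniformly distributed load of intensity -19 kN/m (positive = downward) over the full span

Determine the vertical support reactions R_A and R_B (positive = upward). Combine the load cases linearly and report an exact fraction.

Load 1 — applied couple M₀=10 kN·m at a=16/3 m (b=L-a=8/3):
  R_A = M₀/L = 10/8 = 5/4 kN
  R_B = -M₀/L = -10/8 = -5/4 kN
Load 2 — applied couple M₀=5 kN·m at a=2 m (b=L-a=6):
  R_A = M₀/L = 5/8 kN
  R_B = -M₀/L = -5/8 kN
Load 3 — uniform load w=-19 kN/m over full span:
  R_A = wL/2 = (-19)·8/2 = -76 kN
  R_B = wL/2 = (-19)·8/2 = -76 kN
Superposition: R_A = -593/8 kN, R_B = -623/8 kN

R_A = -593/8 kN, R_B = -623/8 kN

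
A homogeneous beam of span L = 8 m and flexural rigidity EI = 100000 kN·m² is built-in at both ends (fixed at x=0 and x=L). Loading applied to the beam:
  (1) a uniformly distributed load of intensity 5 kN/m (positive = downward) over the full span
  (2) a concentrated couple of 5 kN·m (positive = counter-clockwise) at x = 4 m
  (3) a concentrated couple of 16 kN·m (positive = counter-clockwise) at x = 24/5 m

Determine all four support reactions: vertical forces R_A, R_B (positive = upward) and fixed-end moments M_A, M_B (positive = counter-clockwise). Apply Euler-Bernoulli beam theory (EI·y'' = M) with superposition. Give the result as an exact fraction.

R_A = 9527/400 kN, M_A = 9911/300 kN·m, R_B = 6473/400 kN, M_B = -7049/300 kN·m

Load 1 — uniform load w=5 kN/m over full span:
  R_A = wL/2 = 5·8/2 = 20 kN
  M_A = wL²/12 = 5·8²/12 = 80/3 kN·m
  R_B = wL/2 = 5·8/2 = 20 kN
  M_B = -wL²/12 = -5·8²/12 = -80/3 kN·m
Load 2 — applied couple M₀=5 kN·m at a=4 m (b=L-a=4):
  R_A = 6M₀ab/L³ = 6·5·4·4/8³ = 15/16 kN
  M_A = M₀b(2a-b)/L² = 5·4·(2·4-4)/8² = 5/4 kN·m
  R_B = -6M₀ab/L³ = -6·5·4·4/8³ = -15/16 kN
  M_B = M₀a(2b-a)/L² = 5·4·(2·4-4)/8² = 5/4 kN·m
Load 3 — applied couple M₀=16 kN·m at a=24/5 m (b=L-a=16/5):
  R_A = 6M₀ab/L³ = 6·16·(24/5)·(16/5)/8³ = 72/25 kN
  M_A = M₀b(2a-b)/L² = 16·(16/5)·(2·(24/5)-(16/5))/8² = 128/25 kN·m
  R_B = -6M₀ab/L³ = -6·16·(24/5)·(16/5)/8³ = -72/25 kN
  M_B = M₀a(2b-a)/L² = 16·(24/5)·(2·(16/5)-(24/5))/8² = 48/25 kN·m
Superposition: R_A = 9527/400 kN, M_A = 9911/300 kN·m, R_B = 6473/400 kN, M_B = -7049/300 kN·m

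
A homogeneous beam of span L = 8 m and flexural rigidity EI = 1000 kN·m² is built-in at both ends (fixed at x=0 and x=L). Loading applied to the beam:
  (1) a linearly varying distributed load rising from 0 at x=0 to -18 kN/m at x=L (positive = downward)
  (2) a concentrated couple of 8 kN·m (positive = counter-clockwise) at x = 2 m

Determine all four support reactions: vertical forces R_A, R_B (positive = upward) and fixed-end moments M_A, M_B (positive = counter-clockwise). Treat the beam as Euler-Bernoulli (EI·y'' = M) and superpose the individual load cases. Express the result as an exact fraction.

R_A = -819/40 kN, M_A = -399/10 kN·m, R_B = -2061/40 kN, M_B = 601/10 kN·m

Load 1 — triangular load w₀=-18 kN/m (0→w₀ over full span):
  R_A = 3w₀L/20 = 3·(-18)·8/20 = -108/5 kN
  M_A = w₀L²/30 = (-18)·8²/30 = -192/5 kN·m
  R_B = 7w₀L/20 = 7·(-18)·8/20 = -252/5 kN
  M_B = -w₀L²/20 = -(-18)·8²/20 = 288/5 kN·m
Load 2 — applied couple M₀=8 kN·m at a=2 m (b=L-a=6):
  R_A = 6M₀ab/L³ = 6·8·2·6/8³ = 9/8 kN
  M_A = M₀b(2a-b)/L² = 8·6·(2·2-6)/8² = -3/2 kN·m
  R_B = -6M₀ab/L³ = -6·8·2·6/8³ = -9/8 kN
  M_B = M₀a(2b-a)/L² = 8·2·(2·6-2)/8² = 5/2 kN·m
Superposition: R_A = -819/40 kN, M_A = -399/10 kN·m, R_B = -2061/40 kN, M_B = 601/10 kN·m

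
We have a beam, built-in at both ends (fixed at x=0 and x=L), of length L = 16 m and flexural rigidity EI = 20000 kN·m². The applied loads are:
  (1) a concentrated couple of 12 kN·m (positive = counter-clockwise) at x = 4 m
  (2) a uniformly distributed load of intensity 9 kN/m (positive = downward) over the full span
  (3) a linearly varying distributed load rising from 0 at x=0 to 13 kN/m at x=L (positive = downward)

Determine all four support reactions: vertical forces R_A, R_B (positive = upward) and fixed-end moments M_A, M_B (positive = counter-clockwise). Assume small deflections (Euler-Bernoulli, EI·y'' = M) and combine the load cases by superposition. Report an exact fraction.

R_A = 16647/160 kN, M_A = 18041/60 kN·m, R_B = 23033/160 kN, M_B = -7093/20 kN·m

Load 1 — applied couple M₀=12 kN·m at a=4 m (b=L-a=12):
  R_A = 6M₀ab/L³ = 6·12·4·12/16³ = 27/32 kN
  M_A = M₀b(2a-b)/L² = 12·12·(2·4-12)/16² = -9/4 kN·m
  R_B = -6M₀ab/L³ = -6·12·4·12/16³ = -27/32 kN
  M_B = M₀a(2b-a)/L² = 12·4·(2·12-4)/16² = 15/4 kN·m
Load 2 — uniform load w=9 kN/m over full span:
  R_A = wL/2 = 9·16/2 = 72 kN
  M_A = wL²/12 = 9·16²/12 = 192 kN·m
  R_B = wL/2 = 9·16/2 = 72 kN
  M_B = -wL²/12 = -9·16²/12 = -192 kN·m
Load 3 — triangular load w₀=13 kN/m (0→w₀ over full span):
  R_A = 3w₀L/20 = 3·13·16/20 = 156/5 kN
  M_A = w₀L²/30 = 13·16²/30 = 1664/15 kN·m
  R_B = 7w₀L/20 = 7·13·16/20 = 364/5 kN
  M_B = -w₀L²/20 = -13·16²/20 = -832/5 kN·m
Superposition: R_A = 16647/160 kN, M_A = 18041/60 kN·m, R_B = 23033/160 kN, M_B = -7093/20 kN·m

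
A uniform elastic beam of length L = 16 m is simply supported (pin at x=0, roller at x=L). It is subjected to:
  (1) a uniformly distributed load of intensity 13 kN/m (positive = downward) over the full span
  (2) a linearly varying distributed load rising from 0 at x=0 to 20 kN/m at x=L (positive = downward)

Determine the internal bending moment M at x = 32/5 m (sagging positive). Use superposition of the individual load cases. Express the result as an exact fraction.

M(32/5) = 17152/25 kN·m

Load 1 — uniform load w=13 kN/m over full span:
  M_1 = wx(L-x)/2 = 13·(32/5)·(16-(32/5))/2 = 9984/25 kN·m
Load 2 — triangular load w₀=20 kN/m (0→w₀ over full span):
  M_2 = w₀Lx/6 - w₀x³/(6L) = 20·16·(32/5)/6 - 20·(32/5)³/(6·16) = 7168/25 kN·m
Superposition: M = Σ M_i = 17152/25 kN·m ≈ 686.080000 kN·m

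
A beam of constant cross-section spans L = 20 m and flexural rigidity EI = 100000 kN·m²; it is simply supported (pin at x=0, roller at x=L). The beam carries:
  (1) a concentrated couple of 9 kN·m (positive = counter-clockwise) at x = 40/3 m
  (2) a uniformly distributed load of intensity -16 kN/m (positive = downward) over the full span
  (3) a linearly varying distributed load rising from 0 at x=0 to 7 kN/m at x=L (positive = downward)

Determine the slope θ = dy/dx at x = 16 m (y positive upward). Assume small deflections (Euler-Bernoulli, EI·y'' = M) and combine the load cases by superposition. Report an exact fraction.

θ(16) = -36769/1125000 rad

Load 1 — applied couple M₀=9 kN·m at a=40/3 m (b=L-a=20/3):
  θ_1 = (M₀x²/(2L)-M₀(x-a)+C₁)/EI  [x>a] with C₁=M₀(3b²-L²)/(6L)=-20 = (9·16²/(2·20)-9·(16-(40/3))+(-20))/100000 = 17/125000 rad
Load 2 — uniform load w=-16 kN/m over full span:
  θ_2 = -w(L³-6Lx²+4x³)/(24EI) = -(-16)·(20³-6·20·16²+4·16³)/(24·100000) = -132/3125 rad
Load 3 — triangular load w₀=7 kN/m (0→w₀ over full span):
  θ_3 = -w₀(7L⁴-30L²x²+15x⁴)/(360LEI) = -7·(7·20⁴-30·20²·16²+15·16⁴)/(360·20·100000) = 5299/562500 rad
Superposition: θ = Σ θ_i = -36769/1125000 rad ≈ -0.032684 rad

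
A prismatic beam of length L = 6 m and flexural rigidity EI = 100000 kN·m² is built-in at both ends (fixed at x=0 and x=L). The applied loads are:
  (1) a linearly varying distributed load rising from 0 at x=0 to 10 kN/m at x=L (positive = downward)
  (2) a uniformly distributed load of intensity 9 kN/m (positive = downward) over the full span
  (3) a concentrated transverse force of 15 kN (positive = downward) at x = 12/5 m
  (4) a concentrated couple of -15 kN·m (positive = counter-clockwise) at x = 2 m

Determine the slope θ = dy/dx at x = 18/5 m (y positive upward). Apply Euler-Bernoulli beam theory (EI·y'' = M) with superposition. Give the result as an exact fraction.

Load 1 — triangular load w₀=10 kN/m (0→w₀ over full span):
  θ_1 = -w₀(2x(L-x)(L-2x)(x+2L)+x²(L-x)²)/(120LEI) = -10·(2·(18/5)·(6-(18/5))·(6-2·(18/5))·((18/5)+2·6)+(18/5)²·(6-(18/5))²)/(120·6·100000) = 27/781250 rad
Load 2 — uniform load w=9 kN/m over full span:
  θ_2 = -wx(L-x)(L-2x)/(12EI) = -9·(18/5)·(6-(18/5))·(6-2·(18/5))/(12·100000) = 243/3125000 rad
Load 3 — point force P=15 kN at a=12/5 m (b=L-a=18/5):
  θ_3 = Pa²(L-x)(2bL-(3b+a)(L-x))/(2L³EI)  [x>a] = 15·(12/5)²·(6-(18/5))·(2·(18/5)·6-(3·(18/5)+(12/5))·(6-(18/5)))/(2·6³·100000) = 108/1953125 rad
Load 4 — applied couple M₀=-15 kN·m at a=2 m (b=L-a=4):
  θ_4 = (R_Ax²/2 - M_Ax - M₀(x-a))/EI  [x>a] with R_A=-10/3, M_A=0 = ((-10/3)·(18/5)²/2 - 0·(18/5) - (-15)·((18/5)-2))/100000 = 3/125000 rad
Superposition: θ = Σ θ_i = 1497/7812500 rad ≈ 0.000192 rad

θ(18/5) = 1497/7812500 rad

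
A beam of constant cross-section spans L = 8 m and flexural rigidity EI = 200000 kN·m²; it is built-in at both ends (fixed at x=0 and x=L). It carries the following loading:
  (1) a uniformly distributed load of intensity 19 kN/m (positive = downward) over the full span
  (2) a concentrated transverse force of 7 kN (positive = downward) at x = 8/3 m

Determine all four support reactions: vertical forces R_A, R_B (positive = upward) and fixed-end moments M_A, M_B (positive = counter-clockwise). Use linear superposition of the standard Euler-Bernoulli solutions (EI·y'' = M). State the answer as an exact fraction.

R_A = 2192/27 kN, M_A = 2960/27 kN·m, R_B = 2101/27 kN, M_B = -2848/27 kN·m

Load 1 — uniform load w=19 kN/m over full span:
  R_A = wL/2 = 19·8/2 = 76 kN
  M_A = wL²/12 = 19·8²/12 = 304/3 kN·m
  R_B = wL/2 = 19·8/2 = 76 kN
  M_B = -wL²/12 = -19·8²/12 = -304/3 kN·m
Load 2 — point force P=7 kN at a=8/3 m (b=L-a=16/3):
  R_A = Pb²(3a+b)/L³ = 7·(16/3)²·(3·(8/3)+(16/3))/8³ = 140/27 kN
  M_A = Pab²/L² = 7·(8/3)·(16/3)²/8² = 224/27 kN·m
  R_B = Pa²(a+3b)/L³ = 7·(8/3)²·((8/3)+3·(16/3))/8³ = 49/27 kN
  M_B = -Pa²b/L² = -7·(8/3)²·(16/3)/8² = -112/27 kN·m
Superposition: R_A = 2192/27 kN, M_A = 2960/27 kN·m, R_B = 2101/27 kN, M_B = -2848/27 kN·m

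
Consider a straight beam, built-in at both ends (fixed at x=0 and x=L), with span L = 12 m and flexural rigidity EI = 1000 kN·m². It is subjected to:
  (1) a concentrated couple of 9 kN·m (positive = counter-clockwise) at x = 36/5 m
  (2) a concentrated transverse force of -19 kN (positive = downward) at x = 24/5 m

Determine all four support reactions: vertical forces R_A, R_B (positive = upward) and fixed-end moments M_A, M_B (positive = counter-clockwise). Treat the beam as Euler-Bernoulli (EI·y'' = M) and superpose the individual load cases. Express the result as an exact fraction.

Load 1 — applied couple M₀=9 kN·m at a=36/5 m (b=L-a=24/5):
  R_A = 6M₀ab/L³ = 6·9·(36/5)·(24/5)/12³ = 27/25 kN
  M_A = M₀b(2a-b)/L² = 9·(24/5)·(2·(36/5)-(24/5))/12² = 72/25 kN·m
  R_B = -6M₀ab/L³ = -6·9·(36/5)·(24/5)/12³ = -27/25 kN
  M_B = M₀a(2b-a)/L² = 9·(36/5)·(2·(24/5)-(36/5))/12² = 27/25 kN·m
Load 2 — point force P=-19 kN at a=24/5 m (b=L-a=36/5):
  R_A = Pb²(3a+b)/L³ = (-19)·(36/5)²·(3·(24/5)+(36/5))/12³ = -1539/125 kN
  M_A = Pab²/L² = (-19)·(24/5)·(36/5)²/12² = -4104/125 kN·m
  R_B = Pa²(a+3b)/L³ = (-19)·(24/5)²·((24/5)+3·(36/5))/12³ = -836/125 kN
  M_B = -Pa²b/L² = -(-19)·(24/5)²·(36/5)/12² = 2736/125 kN·m
Superposition: R_A = -1404/125 kN, M_A = -3744/125 kN·m, R_B = -971/125 kN, M_B = 2871/125 kN·m

R_A = -1404/125 kN, M_A = -3744/125 kN·m, R_B = -971/125 kN, M_B = 2871/125 kN·m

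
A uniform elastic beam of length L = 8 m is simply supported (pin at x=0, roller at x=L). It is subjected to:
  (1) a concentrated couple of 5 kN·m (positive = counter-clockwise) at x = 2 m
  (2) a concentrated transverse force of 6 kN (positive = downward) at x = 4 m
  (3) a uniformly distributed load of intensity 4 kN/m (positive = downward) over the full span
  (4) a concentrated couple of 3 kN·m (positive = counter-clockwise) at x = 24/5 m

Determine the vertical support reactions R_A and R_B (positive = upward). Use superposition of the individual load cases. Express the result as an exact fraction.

R_A = 20 kN, R_B = 18 kN

Load 1 — applied couple M₀=5 kN·m at a=2 m (b=L-a=6):
  R_A = M₀/L = 5/8 kN
  R_B = -M₀/L = -5/8 kN
Load 2 — point force P=6 kN at a=4 m (b=L-a=4):
  R_A = Pb/L = 6·4/8 = 3 kN
  R_B = Pa/L = 6·4/8 = 3 kN
Load 3 — uniform load w=4 kN/m over full span:
  R_A = wL/2 = 4·8/2 = 16 kN
  R_B = wL/2 = 4·8/2 = 16 kN
Load 4 — applied couple M₀=3 kN·m at a=24/5 m (b=L-a=16/5):
  R_A = M₀/L = 3/8 kN
  R_B = -M₀/L = -3/8 kN
Superposition: R_A = 20 kN, R_B = 18 kN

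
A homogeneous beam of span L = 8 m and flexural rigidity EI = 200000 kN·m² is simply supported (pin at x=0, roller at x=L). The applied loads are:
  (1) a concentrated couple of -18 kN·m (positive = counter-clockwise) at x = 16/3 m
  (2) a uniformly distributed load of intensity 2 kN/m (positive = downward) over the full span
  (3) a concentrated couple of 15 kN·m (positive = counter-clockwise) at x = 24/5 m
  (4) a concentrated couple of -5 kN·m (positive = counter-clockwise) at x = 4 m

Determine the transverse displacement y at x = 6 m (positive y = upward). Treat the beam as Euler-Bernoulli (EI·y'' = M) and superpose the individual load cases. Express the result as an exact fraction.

Load 1 — applied couple M₀=-18 kN·m at a=16/3 m (b=L-a=8/3):
  y_1 = (M₀x³/(6L)-M₀(x-a)²/2+C₁x)/EI  [x>a] with C₁=M₀(3b²-L²)/(6L)=16 = ((-18)·6³/(6·8)-(-18)·(6-(16/3))²/2+16·6)/200000 = 19/200000 m
Load 2 — uniform load w=2 kN/m over full span:
  y_2 = -wx(L³-2Lx²+x³)/(24EI) = -2·6·(8³-2·8·6²+6³)/(24·200000) = -19/50000 m
Load 3 — applied couple M₀=15 kN·m at a=24/5 m (b=L-a=16/5):
  y_3 = (M₀x³/(6L)-M₀(x-a)²/2+C₁x)/EI  [x>a] with C₁=M₀(3b²-L²)/(6L)=-52/5 = (15·6³/(6·8)-15·(6-(24/5))²/2+(-52/5)·6)/200000 = -57/2000000 m
Load 4 — applied couple M₀=-5 kN·m at a=4 m (b=L-a=4):
  y_4 = (M₀x³/(6L)-M₀(x-a)²/2+C₁x)/EI  [x>a] with C₁=M₀(3b²-L²)/(6L)=5/3 = ((-5)·6³/(6·8)-(-5)·(6-4)²/2+(5/3)·6)/200000 = -1/80000 m
Superposition: y = Σ y_i = -163/500000 m ≈ -0.000326 m

y(6) = -163/500000 m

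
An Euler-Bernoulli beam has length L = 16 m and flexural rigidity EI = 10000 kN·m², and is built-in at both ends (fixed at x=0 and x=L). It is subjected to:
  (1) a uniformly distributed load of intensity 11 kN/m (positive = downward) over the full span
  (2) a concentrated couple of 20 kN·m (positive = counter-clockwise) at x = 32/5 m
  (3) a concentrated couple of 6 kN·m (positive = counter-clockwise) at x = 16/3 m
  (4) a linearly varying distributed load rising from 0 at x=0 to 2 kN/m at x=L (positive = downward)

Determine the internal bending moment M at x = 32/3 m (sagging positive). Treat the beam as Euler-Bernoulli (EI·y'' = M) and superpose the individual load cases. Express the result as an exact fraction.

M(32/3) = 33698/405 kN·m

Load 1 — uniform load w=11 kN/m over full span:
  M_1 = wLx/2 - wL²/12 - wx²/2 = 11·16·(32/3)/2 - 11·16²/12 - 11·(32/3)²/2 = 704/9 kN·m
Load 2 — applied couple M₀=20 kN·m at a=32/5 m (b=L-a=48/5):
  M_2 = R_Ax - M_A - M₀  [x>a] with R_A=9/5, M_A=12/5 = (9/5)·(32/3) - (12/5) - 20 = -16/5 kN·m
Load 3 — applied couple M₀=6 kN·m at a=16/3 m (b=L-a=32/3):
  M_3 = R_Ax - M_A - M₀  [x>a] with R_A=1/2, M_A=0 = (1/2)·(32/3) - 0 - 6 = -2/3 kN·m
Load 4 — triangular load w₀=2 kN/m (0→w₀ over full span):
  M_4 = 3w₀Lx/20 - w₀L²/30 - w₀x³/(6L) = 3·2·16·(32/3)/20 - 2·16²/30 - 2·(32/3)³/(6·16) = 3584/405 kN·m
Superposition: M = Σ M_i = 33698/405 kN·m ≈ 83.204938 kN·m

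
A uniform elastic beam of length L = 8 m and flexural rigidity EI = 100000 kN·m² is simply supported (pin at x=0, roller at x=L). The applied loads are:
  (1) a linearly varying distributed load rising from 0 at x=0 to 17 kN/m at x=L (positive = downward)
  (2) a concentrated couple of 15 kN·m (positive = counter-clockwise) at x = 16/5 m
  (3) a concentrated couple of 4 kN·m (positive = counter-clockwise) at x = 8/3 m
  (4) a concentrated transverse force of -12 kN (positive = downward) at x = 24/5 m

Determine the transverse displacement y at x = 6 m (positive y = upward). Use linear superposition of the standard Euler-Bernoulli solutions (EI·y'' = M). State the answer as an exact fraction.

y(6) = -251683/112500000 m

Load 1 — triangular load w₀=17 kN/m (0→w₀ over full span):
  y_1 = -w₀x(7L⁴-10L²x²+3x⁴)/(360LEI) = -17·6·(7·8⁴-10·8²·6²+3·6⁴)/(360·8·100000) = -2023/600000 m
Load 2 — applied couple M₀=15 kN·m at a=16/5 m (b=L-a=24/5):
  y_2 = (M₀x³/(6L)-M₀(x-a)²/2+C₁x)/EI  [x>a] with C₁=M₀(3b²-L²)/(6L)=8/5 = (15·6³/(6·8)-15·(6-(16/5))²/2+(8/5)·6)/100000 = 183/1000000 m
Load 3 — applied couple M₀=4 kN·m at a=8/3 m (b=L-a=16/3):
  y_3 = (M₀x³/(6L)-M₀(x-a)²/2+C₁x)/EI  [x>a] with C₁=M₀(3b²-L²)/(6L)=16/9 = (4·6³/(6·8)-4·(6-(8/3))²/2+(16/9)·6)/100000 = 29/450000 m
Load 4 — point force P=-12 kN at a=24/5 m (b=L-a=16/5):
  y_4 = -Pa(L-x)(2Lx-a²-x²)/(6LEI)  [x>a] = -(-12)·(24/5)·(8-6)·(2·8·6-(24/5)²-6²)/(6·8·100000) = 693/781250 m
Superposition: y = Σ y_i = -251683/112500000 m ≈ -0.002237 m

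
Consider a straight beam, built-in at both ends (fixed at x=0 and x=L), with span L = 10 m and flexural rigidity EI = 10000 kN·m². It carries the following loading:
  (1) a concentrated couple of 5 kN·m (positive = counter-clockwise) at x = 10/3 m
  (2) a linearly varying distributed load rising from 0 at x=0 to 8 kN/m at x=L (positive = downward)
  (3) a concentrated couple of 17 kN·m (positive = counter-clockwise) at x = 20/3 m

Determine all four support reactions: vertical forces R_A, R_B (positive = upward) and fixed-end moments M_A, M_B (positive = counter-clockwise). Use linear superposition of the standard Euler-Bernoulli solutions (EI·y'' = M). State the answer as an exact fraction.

R_A = 224/15 kN, M_A = 97/3 kN·m, R_B = 376/15 kN, M_B = -115/3 kN·m

Load 1 — applied couple M₀=5 kN·m at a=10/3 m (b=L-a=20/3):
  R_A = 6M₀ab/L³ = 6·5·(10/3)·(20/3)/10³ = 2/3 kN
  M_A = M₀b(2a-b)/L² = 5·(20/3)·(2·(10/3)-(20/3))/10² = 0 kN·m
  R_B = -6M₀ab/L³ = -6·5·(10/3)·(20/3)/10³ = -2/3 kN
  M_B = M₀a(2b-a)/L² = 5·(10/3)·(2·(20/3)-(10/3))/10² = 5/3 kN·m
Load 2 — triangular load w₀=8 kN/m (0→w₀ over full span):
  R_A = 3w₀L/20 = 3·8·10/20 = 12 kN
  M_A = w₀L²/30 = 8·10²/30 = 80/3 kN·m
  R_B = 7w₀L/20 = 7·8·10/20 = 28 kN
  M_B = -w₀L²/20 = -8·10²/20 = -40 kN·m
Load 3 — applied couple M₀=17 kN·m at a=20/3 m (b=L-a=10/3):
  R_A = 6M₀ab/L³ = 6·17·(20/3)·(10/3)/10³ = 34/15 kN
  M_A = M₀b(2a-b)/L² = 17·(10/3)·(2·(20/3)-(10/3))/10² = 17/3 kN·m
  R_B = -6M₀ab/L³ = -6·17·(20/3)·(10/3)/10³ = -34/15 kN
  M_B = M₀a(2b-a)/L² = 17·(20/3)·(2·(10/3)-(20/3))/10² = 0 kN·m
Superposition: R_A = 224/15 kN, M_A = 97/3 kN·m, R_B = 376/15 kN, M_B = -115/3 kN·m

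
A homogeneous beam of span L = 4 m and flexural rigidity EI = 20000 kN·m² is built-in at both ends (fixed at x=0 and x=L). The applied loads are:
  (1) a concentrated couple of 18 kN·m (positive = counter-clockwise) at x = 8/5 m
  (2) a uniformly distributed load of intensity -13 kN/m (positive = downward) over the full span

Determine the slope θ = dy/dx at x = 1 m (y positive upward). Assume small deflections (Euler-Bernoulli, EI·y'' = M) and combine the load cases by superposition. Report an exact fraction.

Load 1 — applied couple M₀=18 kN·m at a=8/5 m (b=L-a=12/5):
  θ_1 = (R_Ax²/2 - M_Ax)/EI  [x≤a] with R_A=162/25, M_A=54/25 = ((162/25)·1²/2 - (54/25)·1)/20000 = 27/500000 rad
Load 2 — uniform load w=-13 kN/m over full span:
  θ_2 = -wx(L-x)(L-2x)/(12EI) = -(-13)·1·(4-1)·(4-2·1)/(12·20000) = 13/40000 rad
Superposition: θ = Σ θ_i = 379/1000000 rad ≈ 0.000379 rad

θ(1) = 379/1000000 rad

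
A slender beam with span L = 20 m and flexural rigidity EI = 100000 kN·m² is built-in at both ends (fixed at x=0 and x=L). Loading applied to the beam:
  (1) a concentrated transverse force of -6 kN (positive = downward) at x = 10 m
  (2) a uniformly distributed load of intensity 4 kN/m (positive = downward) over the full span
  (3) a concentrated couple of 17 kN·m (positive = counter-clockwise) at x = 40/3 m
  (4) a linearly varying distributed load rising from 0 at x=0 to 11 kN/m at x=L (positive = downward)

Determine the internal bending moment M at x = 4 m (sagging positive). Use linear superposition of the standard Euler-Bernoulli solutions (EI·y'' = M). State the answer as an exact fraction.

M(4) = -24 kN·m

Load 1 — point force P=-6 kN at a=10 m (b=L-a=10):
  M_1 = Pb²(3a+b)x/L³ - Pab²/L²  [x≤a] = (-6)·10²·(3·10+10)·4/20³ - (-6)·10·10²/20² = 3 kN·m
Load 2 — uniform load w=4 kN/m over full span:
  M_2 = wLx/2 - wL²/12 - wx²/2 = 4·20·4/2 - 4·20²/12 - 4·4²/2 = -16/3 kN·m
Load 3 — applied couple M₀=17 kN·m at a=40/3 m (b=L-a=20/3):
  M_3 = R_Ax - M_A  [x≤a] with R_A=17/15, M_A=17/3 = (17/15)·4 - (17/3) = -17/15 kN·m
Load 4 — triangular load w₀=11 kN/m (0→w₀ over full span):
  M_4 = 3w₀Lx/20 - w₀L²/30 - w₀x³/(6L) = 3·11·20·4/20 - 11·20²/30 - 11·4³/(6·20) = -308/15 kN·m
Superposition: M = Σ M_i = -24 kN·m ≈ -24.000000 kN·m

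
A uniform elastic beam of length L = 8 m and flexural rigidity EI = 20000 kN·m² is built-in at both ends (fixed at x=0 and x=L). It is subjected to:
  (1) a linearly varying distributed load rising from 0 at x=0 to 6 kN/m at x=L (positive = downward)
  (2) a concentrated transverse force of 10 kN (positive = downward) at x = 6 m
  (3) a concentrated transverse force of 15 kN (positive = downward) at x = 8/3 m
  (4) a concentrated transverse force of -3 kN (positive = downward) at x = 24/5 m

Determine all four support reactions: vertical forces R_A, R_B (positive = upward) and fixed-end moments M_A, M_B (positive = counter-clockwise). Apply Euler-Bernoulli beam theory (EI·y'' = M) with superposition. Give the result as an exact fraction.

R_A = 338717/18000 kN, M_A = 144107/4500 kN·m, R_B = 489283/18000 kN, M_B = -161473/4500 kN·m

Load 1 — triangular load w₀=6 kN/m (0→w₀ over full span):
  R_A = 3w₀L/20 = 3·6·8/20 = 36/5 kN
  M_A = w₀L²/30 = 6·8²/30 = 64/5 kN·m
  R_B = 7w₀L/20 = 7·6·8/20 = 84/5 kN
  M_B = -w₀L²/20 = -6·8²/20 = -96/5 kN·m
Load 2 — point force P=10 kN at a=6 m (b=L-a=2):
  R_A = Pb²(3a+b)/L³ = 10·2²·(3·6+2)/8³ = 25/16 kN
  M_A = Pab²/L² = 10·6·2²/8² = 15/4 kN·m
  R_B = Pa²(a+3b)/L³ = 10·6²·(6+3·2)/8³ = 135/16 kN
  M_B = -Pa²b/L² = -10·6²·2/8² = -45/4 kN·m
Load 3 — point force P=15 kN at a=8/3 m (b=L-a=16/3):
  R_A = Pb²(3a+b)/L³ = 15·(16/3)²·(3·(8/3)+(16/3))/8³ = 100/9 kN
  M_A = Pab²/L² = 15·(8/3)·(16/3)²/8² = 160/9 kN·m
  R_B = Pa²(a+3b)/L³ = 15·(8/3)²·((8/3)+3·(16/3))/8³ = 35/9 kN
  M_B = -Pa²b/L² = -15·(8/3)²·(16/3)/8² = -80/9 kN·m
Load 4 — point force P=-3 kN at a=24/5 m (b=L-a=16/5):
  R_A = Pb²(3a+b)/L³ = (-3)·(16/5)²·(3·(24/5)+(16/5))/8³ = -132/125 kN
  M_A = Pab²/L² = (-3)·(24/5)·(16/5)²/8² = -288/125 kN·m
  R_B = Pa²(a+3b)/L³ = (-3)·(24/5)²·((24/5)+3·(16/5))/8³ = -243/125 kN
  M_B = -Pa²b/L² = -(-3)·(24/5)²·(16/5)/8² = 432/125 kN·m
Superposition: R_A = 338717/18000 kN, M_A = 144107/4500 kN·m, R_B = 489283/18000 kN, M_B = -161473/4500 kN·m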